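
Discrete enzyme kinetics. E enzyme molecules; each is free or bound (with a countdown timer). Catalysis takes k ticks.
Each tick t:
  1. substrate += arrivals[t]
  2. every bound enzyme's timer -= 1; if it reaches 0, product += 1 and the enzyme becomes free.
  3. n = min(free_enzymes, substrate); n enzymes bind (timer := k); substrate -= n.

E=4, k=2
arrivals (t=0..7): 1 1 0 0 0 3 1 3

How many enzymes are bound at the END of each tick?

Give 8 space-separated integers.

Answer: 1 2 1 0 0 3 4 4

Derivation:
t=0: arr=1 -> substrate=0 bound=1 product=0
t=1: arr=1 -> substrate=0 bound=2 product=0
t=2: arr=0 -> substrate=0 bound=1 product=1
t=3: arr=0 -> substrate=0 bound=0 product=2
t=4: arr=0 -> substrate=0 bound=0 product=2
t=5: arr=3 -> substrate=0 bound=3 product=2
t=6: arr=1 -> substrate=0 bound=4 product=2
t=7: arr=3 -> substrate=0 bound=4 product=5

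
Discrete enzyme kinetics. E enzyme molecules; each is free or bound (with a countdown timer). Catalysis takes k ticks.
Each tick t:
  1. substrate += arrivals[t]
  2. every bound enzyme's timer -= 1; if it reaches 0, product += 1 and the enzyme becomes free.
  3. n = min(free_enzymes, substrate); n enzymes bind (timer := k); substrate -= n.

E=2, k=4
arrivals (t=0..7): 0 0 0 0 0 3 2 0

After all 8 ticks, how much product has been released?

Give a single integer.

Answer: 0

Derivation:
t=0: arr=0 -> substrate=0 bound=0 product=0
t=1: arr=0 -> substrate=0 bound=0 product=0
t=2: arr=0 -> substrate=0 bound=0 product=0
t=3: arr=0 -> substrate=0 bound=0 product=0
t=4: arr=0 -> substrate=0 bound=0 product=0
t=5: arr=3 -> substrate=1 bound=2 product=0
t=6: arr=2 -> substrate=3 bound=2 product=0
t=7: arr=0 -> substrate=3 bound=2 product=0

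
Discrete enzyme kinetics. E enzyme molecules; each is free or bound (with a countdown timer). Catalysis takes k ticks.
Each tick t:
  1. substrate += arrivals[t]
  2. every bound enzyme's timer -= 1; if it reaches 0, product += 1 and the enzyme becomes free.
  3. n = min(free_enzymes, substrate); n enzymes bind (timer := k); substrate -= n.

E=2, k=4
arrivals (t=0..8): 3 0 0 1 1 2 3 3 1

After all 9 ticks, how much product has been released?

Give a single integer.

t=0: arr=3 -> substrate=1 bound=2 product=0
t=1: arr=0 -> substrate=1 bound=2 product=0
t=2: arr=0 -> substrate=1 bound=2 product=0
t=3: arr=1 -> substrate=2 bound=2 product=0
t=4: arr=1 -> substrate=1 bound=2 product=2
t=5: arr=2 -> substrate=3 bound=2 product=2
t=6: arr=3 -> substrate=6 bound=2 product=2
t=7: arr=3 -> substrate=9 bound=2 product=2
t=8: arr=1 -> substrate=8 bound=2 product=4

Answer: 4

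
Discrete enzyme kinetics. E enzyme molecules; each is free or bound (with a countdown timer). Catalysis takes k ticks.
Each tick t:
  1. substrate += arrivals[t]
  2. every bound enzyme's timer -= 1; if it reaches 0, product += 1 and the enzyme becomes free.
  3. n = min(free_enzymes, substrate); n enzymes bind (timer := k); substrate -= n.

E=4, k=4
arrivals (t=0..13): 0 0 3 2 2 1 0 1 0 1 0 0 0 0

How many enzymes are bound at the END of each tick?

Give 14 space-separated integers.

t=0: arr=0 -> substrate=0 bound=0 product=0
t=1: arr=0 -> substrate=0 bound=0 product=0
t=2: arr=3 -> substrate=0 bound=3 product=0
t=3: arr=2 -> substrate=1 bound=4 product=0
t=4: arr=2 -> substrate=3 bound=4 product=0
t=5: arr=1 -> substrate=4 bound=4 product=0
t=6: arr=0 -> substrate=1 bound=4 product=3
t=7: arr=1 -> substrate=1 bound=4 product=4
t=8: arr=0 -> substrate=1 bound=4 product=4
t=9: arr=1 -> substrate=2 bound=4 product=4
t=10: arr=0 -> substrate=0 bound=3 product=7
t=11: arr=0 -> substrate=0 bound=2 product=8
t=12: arr=0 -> substrate=0 bound=2 product=8
t=13: arr=0 -> substrate=0 bound=2 product=8

Answer: 0 0 3 4 4 4 4 4 4 4 3 2 2 2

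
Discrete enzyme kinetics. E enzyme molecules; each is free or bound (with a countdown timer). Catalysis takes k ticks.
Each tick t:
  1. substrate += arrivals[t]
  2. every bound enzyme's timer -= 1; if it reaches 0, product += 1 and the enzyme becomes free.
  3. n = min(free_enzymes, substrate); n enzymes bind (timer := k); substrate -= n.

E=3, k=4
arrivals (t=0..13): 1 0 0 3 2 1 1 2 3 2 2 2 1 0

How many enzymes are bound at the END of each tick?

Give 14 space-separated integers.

Answer: 1 1 1 3 3 3 3 3 3 3 3 3 3 3

Derivation:
t=0: arr=1 -> substrate=0 bound=1 product=0
t=1: arr=0 -> substrate=0 bound=1 product=0
t=2: arr=0 -> substrate=0 bound=1 product=0
t=3: arr=3 -> substrate=1 bound=3 product=0
t=4: arr=2 -> substrate=2 bound=3 product=1
t=5: arr=1 -> substrate=3 bound=3 product=1
t=6: arr=1 -> substrate=4 bound=3 product=1
t=7: arr=2 -> substrate=4 bound=3 product=3
t=8: arr=3 -> substrate=6 bound=3 product=4
t=9: arr=2 -> substrate=8 bound=3 product=4
t=10: arr=2 -> substrate=10 bound=3 product=4
t=11: arr=2 -> substrate=10 bound=3 product=6
t=12: arr=1 -> substrate=10 bound=3 product=7
t=13: arr=0 -> substrate=10 bound=3 product=7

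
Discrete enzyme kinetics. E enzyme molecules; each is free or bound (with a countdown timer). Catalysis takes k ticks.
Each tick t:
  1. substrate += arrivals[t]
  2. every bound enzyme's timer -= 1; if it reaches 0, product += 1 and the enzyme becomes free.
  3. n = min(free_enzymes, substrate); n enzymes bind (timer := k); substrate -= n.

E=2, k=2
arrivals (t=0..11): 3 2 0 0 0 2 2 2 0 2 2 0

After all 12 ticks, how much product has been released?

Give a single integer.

t=0: arr=3 -> substrate=1 bound=2 product=0
t=1: arr=2 -> substrate=3 bound=2 product=0
t=2: arr=0 -> substrate=1 bound=2 product=2
t=3: arr=0 -> substrate=1 bound=2 product=2
t=4: arr=0 -> substrate=0 bound=1 product=4
t=5: arr=2 -> substrate=1 bound=2 product=4
t=6: arr=2 -> substrate=2 bound=2 product=5
t=7: arr=2 -> substrate=3 bound=2 product=6
t=8: arr=0 -> substrate=2 bound=2 product=7
t=9: arr=2 -> substrate=3 bound=2 product=8
t=10: arr=2 -> substrate=4 bound=2 product=9
t=11: arr=0 -> substrate=3 bound=2 product=10

Answer: 10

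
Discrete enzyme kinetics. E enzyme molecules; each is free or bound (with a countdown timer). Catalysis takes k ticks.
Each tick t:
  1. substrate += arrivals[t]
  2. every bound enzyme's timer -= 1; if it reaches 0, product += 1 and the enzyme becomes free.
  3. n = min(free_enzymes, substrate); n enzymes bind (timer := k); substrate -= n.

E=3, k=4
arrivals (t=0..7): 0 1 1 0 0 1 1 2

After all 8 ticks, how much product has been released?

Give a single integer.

t=0: arr=0 -> substrate=0 bound=0 product=0
t=1: arr=1 -> substrate=0 bound=1 product=0
t=2: arr=1 -> substrate=0 bound=2 product=0
t=3: arr=0 -> substrate=0 bound=2 product=0
t=4: arr=0 -> substrate=0 bound=2 product=0
t=5: arr=1 -> substrate=0 bound=2 product=1
t=6: arr=1 -> substrate=0 bound=2 product=2
t=7: arr=2 -> substrate=1 bound=3 product=2

Answer: 2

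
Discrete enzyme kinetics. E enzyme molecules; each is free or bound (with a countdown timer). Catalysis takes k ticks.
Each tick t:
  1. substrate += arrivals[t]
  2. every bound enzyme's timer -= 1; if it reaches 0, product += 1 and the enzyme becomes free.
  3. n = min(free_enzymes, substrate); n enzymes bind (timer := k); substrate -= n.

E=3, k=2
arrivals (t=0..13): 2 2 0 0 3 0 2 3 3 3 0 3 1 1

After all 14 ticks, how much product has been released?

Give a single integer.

t=0: arr=2 -> substrate=0 bound=2 product=0
t=1: arr=2 -> substrate=1 bound=3 product=0
t=2: arr=0 -> substrate=0 bound=2 product=2
t=3: arr=0 -> substrate=0 bound=1 product=3
t=4: arr=3 -> substrate=0 bound=3 product=4
t=5: arr=0 -> substrate=0 bound=3 product=4
t=6: arr=2 -> substrate=0 bound=2 product=7
t=7: arr=3 -> substrate=2 bound=3 product=7
t=8: arr=3 -> substrate=3 bound=3 product=9
t=9: arr=3 -> substrate=5 bound=3 product=10
t=10: arr=0 -> substrate=3 bound=3 product=12
t=11: arr=3 -> substrate=5 bound=3 product=13
t=12: arr=1 -> substrate=4 bound=3 product=15
t=13: arr=1 -> substrate=4 bound=3 product=16

Answer: 16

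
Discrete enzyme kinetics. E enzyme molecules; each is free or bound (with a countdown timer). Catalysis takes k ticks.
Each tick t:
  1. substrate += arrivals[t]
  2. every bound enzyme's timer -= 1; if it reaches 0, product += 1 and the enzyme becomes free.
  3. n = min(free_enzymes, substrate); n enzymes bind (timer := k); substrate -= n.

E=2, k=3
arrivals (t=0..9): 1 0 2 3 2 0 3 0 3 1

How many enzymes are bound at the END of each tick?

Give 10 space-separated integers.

Answer: 1 1 2 2 2 2 2 2 2 2

Derivation:
t=0: arr=1 -> substrate=0 bound=1 product=0
t=1: arr=0 -> substrate=0 bound=1 product=0
t=2: arr=2 -> substrate=1 bound=2 product=0
t=3: arr=3 -> substrate=3 bound=2 product=1
t=4: arr=2 -> substrate=5 bound=2 product=1
t=5: arr=0 -> substrate=4 bound=2 product=2
t=6: arr=3 -> substrate=6 bound=2 product=3
t=7: arr=0 -> substrate=6 bound=2 product=3
t=8: arr=3 -> substrate=8 bound=2 product=4
t=9: arr=1 -> substrate=8 bound=2 product=5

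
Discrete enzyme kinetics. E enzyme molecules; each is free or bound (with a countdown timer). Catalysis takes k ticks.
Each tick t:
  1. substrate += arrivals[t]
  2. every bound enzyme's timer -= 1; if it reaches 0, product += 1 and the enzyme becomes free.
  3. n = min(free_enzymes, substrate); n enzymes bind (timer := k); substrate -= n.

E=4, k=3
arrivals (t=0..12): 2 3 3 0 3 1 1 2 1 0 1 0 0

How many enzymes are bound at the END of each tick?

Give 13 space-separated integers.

Answer: 2 4 4 4 4 4 4 4 4 4 4 4 3

Derivation:
t=0: arr=2 -> substrate=0 bound=2 product=0
t=1: arr=3 -> substrate=1 bound=4 product=0
t=2: arr=3 -> substrate=4 bound=4 product=0
t=3: arr=0 -> substrate=2 bound=4 product=2
t=4: arr=3 -> substrate=3 bound=4 product=4
t=5: arr=1 -> substrate=4 bound=4 product=4
t=6: arr=1 -> substrate=3 bound=4 product=6
t=7: arr=2 -> substrate=3 bound=4 product=8
t=8: arr=1 -> substrate=4 bound=4 product=8
t=9: arr=0 -> substrate=2 bound=4 product=10
t=10: arr=1 -> substrate=1 bound=4 product=12
t=11: arr=0 -> substrate=1 bound=4 product=12
t=12: arr=0 -> substrate=0 bound=3 product=14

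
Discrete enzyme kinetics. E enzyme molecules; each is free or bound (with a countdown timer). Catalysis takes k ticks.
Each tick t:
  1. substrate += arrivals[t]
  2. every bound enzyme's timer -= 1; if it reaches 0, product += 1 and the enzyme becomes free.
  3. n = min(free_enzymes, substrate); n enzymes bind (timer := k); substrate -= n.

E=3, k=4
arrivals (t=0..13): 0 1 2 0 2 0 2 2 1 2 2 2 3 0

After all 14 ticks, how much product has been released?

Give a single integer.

Answer: 7

Derivation:
t=0: arr=0 -> substrate=0 bound=0 product=0
t=1: arr=1 -> substrate=0 bound=1 product=0
t=2: arr=2 -> substrate=0 bound=3 product=0
t=3: arr=0 -> substrate=0 bound=3 product=0
t=4: arr=2 -> substrate=2 bound=3 product=0
t=5: arr=0 -> substrate=1 bound=3 product=1
t=6: arr=2 -> substrate=1 bound=3 product=3
t=7: arr=2 -> substrate=3 bound=3 product=3
t=8: arr=1 -> substrate=4 bound=3 product=3
t=9: arr=2 -> substrate=5 bound=3 product=4
t=10: arr=2 -> substrate=5 bound=3 product=6
t=11: arr=2 -> substrate=7 bound=3 product=6
t=12: arr=3 -> substrate=10 bound=3 product=6
t=13: arr=0 -> substrate=9 bound=3 product=7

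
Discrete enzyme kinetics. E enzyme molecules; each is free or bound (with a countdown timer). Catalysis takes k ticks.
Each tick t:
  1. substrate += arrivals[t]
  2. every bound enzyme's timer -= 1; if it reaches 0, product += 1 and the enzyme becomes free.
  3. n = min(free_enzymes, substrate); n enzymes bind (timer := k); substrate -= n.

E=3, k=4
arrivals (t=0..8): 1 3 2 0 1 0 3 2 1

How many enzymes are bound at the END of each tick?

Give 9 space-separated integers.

t=0: arr=1 -> substrate=0 bound=1 product=0
t=1: arr=3 -> substrate=1 bound=3 product=0
t=2: arr=2 -> substrate=3 bound=3 product=0
t=3: arr=0 -> substrate=3 bound=3 product=0
t=4: arr=1 -> substrate=3 bound=3 product=1
t=5: arr=0 -> substrate=1 bound=3 product=3
t=6: arr=3 -> substrate=4 bound=3 product=3
t=7: arr=2 -> substrate=6 bound=3 product=3
t=8: arr=1 -> substrate=6 bound=3 product=4

Answer: 1 3 3 3 3 3 3 3 3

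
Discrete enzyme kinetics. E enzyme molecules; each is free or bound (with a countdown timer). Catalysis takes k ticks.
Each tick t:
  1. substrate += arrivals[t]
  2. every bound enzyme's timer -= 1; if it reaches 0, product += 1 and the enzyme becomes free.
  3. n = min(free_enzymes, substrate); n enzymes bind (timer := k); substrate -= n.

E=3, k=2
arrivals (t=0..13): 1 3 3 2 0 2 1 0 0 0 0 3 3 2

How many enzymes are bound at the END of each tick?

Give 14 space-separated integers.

t=0: arr=1 -> substrate=0 bound=1 product=0
t=1: arr=3 -> substrate=1 bound=3 product=0
t=2: arr=3 -> substrate=3 bound=3 product=1
t=3: arr=2 -> substrate=3 bound=3 product=3
t=4: arr=0 -> substrate=2 bound=3 product=4
t=5: arr=2 -> substrate=2 bound=3 product=6
t=6: arr=1 -> substrate=2 bound=3 product=7
t=7: arr=0 -> substrate=0 bound=3 product=9
t=8: arr=0 -> substrate=0 bound=2 product=10
t=9: arr=0 -> substrate=0 bound=0 product=12
t=10: arr=0 -> substrate=0 bound=0 product=12
t=11: arr=3 -> substrate=0 bound=3 product=12
t=12: arr=3 -> substrate=3 bound=3 product=12
t=13: arr=2 -> substrate=2 bound=3 product=15

Answer: 1 3 3 3 3 3 3 3 2 0 0 3 3 3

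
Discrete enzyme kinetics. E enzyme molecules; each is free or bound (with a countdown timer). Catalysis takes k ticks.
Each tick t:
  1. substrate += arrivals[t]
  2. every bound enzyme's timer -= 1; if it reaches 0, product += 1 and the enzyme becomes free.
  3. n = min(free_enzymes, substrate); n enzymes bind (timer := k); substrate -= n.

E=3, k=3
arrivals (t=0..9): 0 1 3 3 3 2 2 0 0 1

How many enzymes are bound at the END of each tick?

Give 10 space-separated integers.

t=0: arr=0 -> substrate=0 bound=0 product=0
t=1: arr=1 -> substrate=0 bound=1 product=0
t=2: arr=3 -> substrate=1 bound=3 product=0
t=3: arr=3 -> substrate=4 bound=3 product=0
t=4: arr=3 -> substrate=6 bound=3 product=1
t=5: arr=2 -> substrate=6 bound=3 product=3
t=6: arr=2 -> substrate=8 bound=3 product=3
t=7: arr=0 -> substrate=7 bound=3 product=4
t=8: arr=0 -> substrate=5 bound=3 product=6
t=9: arr=1 -> substrate=6 bound=3 product=6

Answer: 0 1 3 3 3 3 3 3 3 3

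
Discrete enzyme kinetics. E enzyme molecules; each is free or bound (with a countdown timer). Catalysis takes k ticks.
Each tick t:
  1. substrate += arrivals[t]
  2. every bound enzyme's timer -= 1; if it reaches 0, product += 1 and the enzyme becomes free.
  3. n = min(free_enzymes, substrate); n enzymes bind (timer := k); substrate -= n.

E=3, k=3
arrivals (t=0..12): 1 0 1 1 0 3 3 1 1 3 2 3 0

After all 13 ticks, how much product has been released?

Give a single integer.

Answer: 9

Derivation:
t=0: arr=1 -> substrate=0 bound=1 product=0
t=1: arr=0 -> substrate=0 bound=1 product=0
t=2: arr=1 -> substrate=0 bound=2 product=0
t=3: arr=1 -> substrate=0 bound=2 product=1
t=4: arr=0 -> substrate=0 bound=2 product=1
t=5: arr=3 -> substrate=1 bound=3 product=2
t=6: arr=3 -> substrate=3 bound=3 product=3
t=7: arr=1 -> substrate=4 bound=3 product=3
t=8: arr=1 -> substrate=3 bound=3 product=5
t=9: arr=3 -> substrate=5 bound=3 product=6
t=10: arr=2 -> substrate=7 bound=3 product=6
t=11: arr=3 -> substrate=8 bound=3 product=8
t=12: arr=0 -> substrate=7 bound=3 product=9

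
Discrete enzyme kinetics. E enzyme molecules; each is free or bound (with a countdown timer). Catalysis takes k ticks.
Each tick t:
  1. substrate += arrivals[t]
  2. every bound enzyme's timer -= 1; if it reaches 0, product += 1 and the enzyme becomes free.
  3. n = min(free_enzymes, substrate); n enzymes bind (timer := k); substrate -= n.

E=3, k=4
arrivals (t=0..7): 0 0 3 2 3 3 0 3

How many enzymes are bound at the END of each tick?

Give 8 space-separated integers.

Answer: 0 0 3 3 3 3 3 3

Derivation:
t=0: arr=0 -> substrate=0 bound=0 product=0
t=1: arr=0 -> substrate=0 bound=0 product=0
t=2: arr=3 -> substrate=0 bound=3 product=0
t=3: arr=2 -> substrate=2 bound=3 product=0
t=4: arr=3 -> substrate=5 bound=3 product=0
t=5: arr=3 -> substrate=8 bound=3 product=0
t=6: arr=0 -> substrate=5 bound=3 product=3
t=7: arr=3 -> substrate=8 bound=3 product=3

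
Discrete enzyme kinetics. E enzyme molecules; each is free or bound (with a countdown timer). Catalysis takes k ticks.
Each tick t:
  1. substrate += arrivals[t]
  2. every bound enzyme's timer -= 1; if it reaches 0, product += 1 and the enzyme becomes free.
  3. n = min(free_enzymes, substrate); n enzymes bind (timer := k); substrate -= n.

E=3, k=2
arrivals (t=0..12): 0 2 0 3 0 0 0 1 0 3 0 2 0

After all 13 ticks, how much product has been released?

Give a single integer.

Answer: 9

Derivation:
t=0: arr=0 -> substrate=0 bound=0 product=0
t=1: arr=2 -> substrate=0 bound=2 product=0
t=2: arr=0 -> substrate=0 bound=2 product=0
t=3: arr=3 -> substrate=0 bound=3 product=2
t=4: arr=0 -> substrate=0 bound=3 product=2
t=5: arr=0 -> substrate=0 bound=0 product=5
t=6: arr=0 -> substrate=0 bound=0 product=5
t=7: arr=1 -> substrate=0 bound=1 product=5
t=8: arr=0 -> substrate=0 bound=1 product=5
t=9: arr=3 -> substrate=0 bound=3 product=6
t=10: arr=0 -> substrate=0 bound=3 product=6
t=11: arr=2 -> substrate=0 bound=2 product=9
t=12: arr=0 -> substrate=0 bound=2 product=9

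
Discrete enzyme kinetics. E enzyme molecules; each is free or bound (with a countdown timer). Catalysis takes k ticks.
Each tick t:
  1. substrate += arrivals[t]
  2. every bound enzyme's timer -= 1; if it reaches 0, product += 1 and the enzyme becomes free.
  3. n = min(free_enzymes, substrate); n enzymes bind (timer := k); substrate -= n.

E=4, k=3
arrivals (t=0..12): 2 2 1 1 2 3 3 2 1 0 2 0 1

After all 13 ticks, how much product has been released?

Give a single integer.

t=0: arr=2 -> substrate=0 bound=2 product=0
t=1: arr=2 -> substrate=0 bound=4 product=0
t=2: arr=1 -> substrate=1 bound=4 product=0
t=3: arr=1 -> substrate=0 bound=4 product=2
t=4: arr=2 -> substrate=0 bound=4 product=4
t=5: arr=3 -> substrate=3 bound=4 product=4
t=6: arr=3 -> substrate=4 bound=4 product=6
t=7: arr=2 -> substrate=4 bound=4 product=8
t=8: arr=1 -> substrate=5 bound=4 product=8
t=9: arr=0 -> substrate=3 bound=4 product=10
t=10: arr=2 -> substrate=3 bound=4 product=12
t=11: arr=0 -> substrate=3 bound=4 product=12
t=12: arr=1 -> substrate=2 bound=4 product=14

Answer: 14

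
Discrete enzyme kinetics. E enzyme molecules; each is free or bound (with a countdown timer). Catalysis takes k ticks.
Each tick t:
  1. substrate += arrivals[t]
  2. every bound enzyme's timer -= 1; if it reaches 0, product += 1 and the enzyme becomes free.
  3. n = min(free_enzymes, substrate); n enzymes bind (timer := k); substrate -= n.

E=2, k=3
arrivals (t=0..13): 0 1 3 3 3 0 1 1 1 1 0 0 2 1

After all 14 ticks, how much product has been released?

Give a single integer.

t=0: arr=0 -> substrate=0 bound=0 product=0
t=1: arr=1 -> substrate=0 bound=1 product=0
t=2: arr=3 -> substrate=2 bound=2 product=0
t=3: arr=3 -> substrate=5 bound=2 product=0
t=4: arr=3 -> substrate=7 bound=2 product=1
t=5: arr=0 -> substrate=6 bound=2 product=2
t=6: arr=1 -> substrate=7 bound=2 product=2
t=7: arr=1 -> substrate=7 bound=2 product=3
t=8: arr=1 -> substrate=7 bound=2 product=4
t=9: arr=1 -> substrate=8 bound=2 product=4
t=10: arr=0 -> substrate=7 bound=2 product=5
t=11: arr=0 -> substrate=6 bound=2 product=6
t=12: arr=2 -> substrate=8 bound=2 product=6
t=13: arr=1 -> substrate=8 bound=2 product=7

Answer: 7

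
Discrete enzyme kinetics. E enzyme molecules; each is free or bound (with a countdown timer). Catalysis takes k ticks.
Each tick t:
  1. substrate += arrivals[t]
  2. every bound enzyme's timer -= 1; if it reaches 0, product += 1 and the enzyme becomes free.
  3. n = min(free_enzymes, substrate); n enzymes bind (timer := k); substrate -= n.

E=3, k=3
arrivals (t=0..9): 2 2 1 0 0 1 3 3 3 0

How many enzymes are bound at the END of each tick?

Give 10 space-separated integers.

Answer: 2 3 3 3 2 3 3 3 3 3

Derivation:
t=0: arr=2 -> substrate=0 bound=2 product=0
t=1: arr=2 -> substrate=1 bound=3 product=0
t=2: arr=1 -> substrate=2 bound=3 product=0
t=3: arr=0 -> substrate=0 bound=3 product=2
t=4: arr=0 -> substrate=0 bound=2 product=3
t=5: arr=1 -> substrate=0 bound=3 product=3
t=6: arr=3 -> substrate=1 bound=3 product=5
t=7: arr=3 -> substrate=4 bound=3 product=5
t=8: arr=3 -> substrate=6 bound=3 product=6
t=9: arr=0 -> substrate=4 bound=3 product=8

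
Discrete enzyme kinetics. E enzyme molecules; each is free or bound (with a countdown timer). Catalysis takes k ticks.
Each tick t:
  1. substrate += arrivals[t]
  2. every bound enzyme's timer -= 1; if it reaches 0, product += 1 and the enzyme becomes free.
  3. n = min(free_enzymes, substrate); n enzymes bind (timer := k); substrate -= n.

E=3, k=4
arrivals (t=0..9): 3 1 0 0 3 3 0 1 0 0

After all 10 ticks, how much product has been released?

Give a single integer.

t=0: arr=3 -> substrate=0 bound=3 product=0
t=1: arr=1 -> substrate=1 bound=3 product=0
t=2: arr=0 -> substrate=1 bound=3 product=0
t=3: arr=0 -> substrate=1 bound=3 product=0
t=4: arr=3 -> substrate=1 bound=3 product=3
t=5: arr=3 -> substrate=4 bound=3 product=3
t=6: arr=0 -> substrate=4 bound=3 product=3
t=7: arr=1 -> substrate=5 bound=3 product=3
t=8: arr=0 -> substrate=2 bound=3 product=6
t=9: arr=0 -> substrate=2 bound=3 product=6

Answer: 6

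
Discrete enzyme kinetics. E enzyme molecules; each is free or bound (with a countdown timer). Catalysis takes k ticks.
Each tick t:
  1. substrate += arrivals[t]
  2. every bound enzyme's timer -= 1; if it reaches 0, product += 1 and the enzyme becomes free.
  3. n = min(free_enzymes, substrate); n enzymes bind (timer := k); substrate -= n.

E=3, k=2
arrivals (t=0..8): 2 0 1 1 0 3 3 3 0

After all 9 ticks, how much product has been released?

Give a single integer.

Answer: 7

Derivation:
t=0: arr=2 -> substrate=0 bound=2 product=0
t=1: arr=0 -> substrate=0 bound=2 product=0
t=2: arr=1 -> substrate=0 bound=1 product=2
t=3: arr=1 -> substrate=0 bound=2 product=2
t=4: arr=0 -> substrate=0 bound=1 product=3
t=5: arr=3 -> substrate=0 bound=3 product=4
t=6: arr=3 -> substrate=3 bound=3 product=4
t=7: arr=3 -> substrate=3 bound=3 product=7
t=8: arr=0 -> substrate=3 bound=3 product=7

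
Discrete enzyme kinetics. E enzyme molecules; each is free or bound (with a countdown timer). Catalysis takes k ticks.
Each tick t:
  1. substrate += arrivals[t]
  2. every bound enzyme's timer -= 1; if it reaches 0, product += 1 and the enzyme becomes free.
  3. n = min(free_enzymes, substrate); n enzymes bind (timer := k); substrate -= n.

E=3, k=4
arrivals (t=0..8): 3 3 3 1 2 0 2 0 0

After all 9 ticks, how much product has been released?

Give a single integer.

Answer: 6

Derivation:
t=0: arr=3 -> substrate=0 bound=3 product=0
t=1: arr=3 -> substrate=3 bound=3 product=0
t=2: arr=3 -> substrate=6 bound=3 product=0
t=3: arr=1 -> substrate=7 bound=3 product=0
t=4: arr=2 -> substrate=6 bound=3 product=3
t=5: arr=0 -> substrate=6 bound=3 product=3
t=6: arr=2 -> substrate=8 bound=3 product=3
t=7: arr=0 -> substrate=8 bound=3 product=3
t=8: arr=0 -> substrate=5 bound=3 product=6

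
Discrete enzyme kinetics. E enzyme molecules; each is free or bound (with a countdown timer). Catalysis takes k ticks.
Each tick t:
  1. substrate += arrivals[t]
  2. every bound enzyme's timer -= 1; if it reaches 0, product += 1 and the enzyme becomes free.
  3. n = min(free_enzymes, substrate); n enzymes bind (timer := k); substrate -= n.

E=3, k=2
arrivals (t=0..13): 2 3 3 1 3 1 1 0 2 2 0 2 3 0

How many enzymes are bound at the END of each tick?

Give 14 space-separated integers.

t=0: arr=2 -> substrate=0 bound=2 product=0
t=1: arr=3 -> substrate=2 bound=3 product=0
t=2: arr=3 -> substrate=3 bound=3 product=2
t=3: arr=1 -> substrate=3 bound=3 product=3
t=4: arr=3 -> substrate=4 bound=3 product=5
t=5: arr=1 -> substrate=4 bound=3 product=6
t=6: arr=1 -> substrate=3 bound=3 product=8
t=7: arr=0 -> substrate=2 bound=3 product=9
t=8: arr=2 -> substrate=2 bound=3 product=11
t=9: arr=2 -> substrate=3 bound=3 product=12
t=10: arr=0 -> substrate=1 bound=3 product=14
t=11: arr=2 -> substrate=2 bound=3 product=15
t=12: arr=3 -> substrate=3 bound=3 product=17
t=13: arr=0 -> substrate=2 bound=3 product=18

Answer: 2 3 3 3 3 3 3 3 3 3 3 3 3 3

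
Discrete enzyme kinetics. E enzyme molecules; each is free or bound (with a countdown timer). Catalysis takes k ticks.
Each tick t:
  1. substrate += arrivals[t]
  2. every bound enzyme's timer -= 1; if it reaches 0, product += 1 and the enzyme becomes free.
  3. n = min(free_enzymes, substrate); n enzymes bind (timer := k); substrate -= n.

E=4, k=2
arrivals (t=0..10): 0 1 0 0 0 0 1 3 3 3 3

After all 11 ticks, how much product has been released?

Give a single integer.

t=0: arr=0 -> substrate=0 bound=0 product=0
t=1: arr=1 -> substrate=0 bound=1 product=0
t=2: arr=0 -> substrate=0 bound=1 product=0
t=3: arr=0 -> substrate=0 bound=0 product=1
t=4: arr=0 -> substrate=0 bound=0 product=1
t=5: arr=0 -> substrate=0 bound=0 product=1
t=6: arr=1 -> substrate=0 bound=1 product=1
t=7: arr=3 -> substrate=0 bound=4 product=1
t=8: arr=3 -> substrate=2 bound=4 product=2
t=9: arr=3 -> substrate=2 bound=4 product=5
t=10: arr=3 -> substrate=4 bound=4 product=6

Answer: 6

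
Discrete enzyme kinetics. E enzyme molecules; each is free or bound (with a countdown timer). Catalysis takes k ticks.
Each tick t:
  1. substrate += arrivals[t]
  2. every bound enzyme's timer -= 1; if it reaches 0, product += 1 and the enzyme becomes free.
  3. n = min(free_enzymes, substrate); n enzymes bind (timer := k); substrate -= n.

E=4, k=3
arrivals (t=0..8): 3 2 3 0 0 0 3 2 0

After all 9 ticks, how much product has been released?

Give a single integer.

Answer: 8

Derivation:
t=0: arr=3 -> substrate=0 bound=3 product=0
t=1: arr=2 -> substrate=1 bound=4 product=0
t=2: arr=3 -> substrate=4 bound=4 product=0
t=3: arr=0 -> substrate=1 bound=4 product=3
t=4: arr=0 -> substrate=0 bound=4 product=4
t=5: arr=0 -> substrate=0 bound=4 product=4
t=6: arr=3 -> substrate=0 bound=4 product=7
t=7: arr=2 -> substrate=1 bound=4 product=8
t=8: arr=0 -> substrate=1 bound=4 product=8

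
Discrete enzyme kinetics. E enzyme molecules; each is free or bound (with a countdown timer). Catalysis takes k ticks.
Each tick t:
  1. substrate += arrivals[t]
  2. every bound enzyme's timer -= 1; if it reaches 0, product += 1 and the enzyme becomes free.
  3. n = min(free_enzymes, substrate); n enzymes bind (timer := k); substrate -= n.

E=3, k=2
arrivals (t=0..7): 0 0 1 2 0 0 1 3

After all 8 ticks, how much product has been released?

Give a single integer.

Answer: 3

Derivation:
t=0: arr=0 -> substrate=0 bound=0 product=0
t=1: arr=0 -> substrate=0 bound=0 product=0
t=2: arr=1 -> substrate=0 bound=1 product=0
t=3: arr=2 -> substrate=0 bound=3 product=0
t=4: arr=0 -> substrate=0 bound=2 product=1
t=5: arr=0 -> substrate=0 bound=0 product=3
t=6: arr=1 -> substrate=0 bound=1 product=3
t=7: arr=3 -> substrate=1 bound=3 product=3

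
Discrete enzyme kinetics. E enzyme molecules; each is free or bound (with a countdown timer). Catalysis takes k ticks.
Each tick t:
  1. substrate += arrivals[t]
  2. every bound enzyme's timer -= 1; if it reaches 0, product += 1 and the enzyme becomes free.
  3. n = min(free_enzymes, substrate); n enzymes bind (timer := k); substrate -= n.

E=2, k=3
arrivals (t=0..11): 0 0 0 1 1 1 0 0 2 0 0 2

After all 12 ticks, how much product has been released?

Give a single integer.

t=0: arr=0 -> substrate=0 bound=0 product=0
t=1: arr=0 -> substrate=0 bound=0 product=0
t=2: arr=0 -> substrate=0 bound=0 product=0
t=3: arr=1 -> substrate=0 bound=1 product=0
t=4: arr=1 -> substrate=0 bound=2 product=0
t=5: arr=1 -> substrate=1 bound=2 product=0
t=6: arr=0 -> substrate=0 bound=2 product=1
t=7: arr=0 -> substrate=0 bound=1 product=2
t=8: arr=2 -> substrate=1 bound=2 product=2
t=9: arr=0 -> substrate=0 bound=2 product=3
t=10: arr=0 -> substrate=0 bound=2 product=3
t=11: arr=2 -> substrate=1 bound=2 product=4

Answer: 4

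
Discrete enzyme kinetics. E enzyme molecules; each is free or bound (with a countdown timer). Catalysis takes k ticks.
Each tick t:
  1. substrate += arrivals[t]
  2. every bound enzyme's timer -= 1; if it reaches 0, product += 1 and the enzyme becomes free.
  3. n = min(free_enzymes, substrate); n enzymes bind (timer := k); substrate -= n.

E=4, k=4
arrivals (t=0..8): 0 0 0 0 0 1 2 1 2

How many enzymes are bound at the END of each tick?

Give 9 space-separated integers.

t=0: arr=0 -> substrate=0 bound=0 product=0
t=1: arr=0 -> substrate=0 bound=0 product=0
t=2: arr=0 -> substrate=0 bound=0 product=0
t=3: arr=0 -> substrate=0 bound=0 product=0
t=4: arr=0 -> substrate=0 bound=0 product=0
t=5: arr=1 -> substrate=0 bound=1 product=0
t=6: arr=2 -> substrate=0 bound=3 product=0
t=7: arr=1 -> substrate=0 bound=4 product=0
t=8: arr=2 -> substrate=2 bound=4 product=0

Answer: 0 0 0 0 0 1 3 4 4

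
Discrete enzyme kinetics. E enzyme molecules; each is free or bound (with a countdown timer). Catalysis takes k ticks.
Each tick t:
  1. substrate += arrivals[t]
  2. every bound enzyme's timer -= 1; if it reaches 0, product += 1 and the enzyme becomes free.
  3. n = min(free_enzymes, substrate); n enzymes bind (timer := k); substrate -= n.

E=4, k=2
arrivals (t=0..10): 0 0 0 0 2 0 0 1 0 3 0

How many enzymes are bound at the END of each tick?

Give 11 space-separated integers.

t=0: arr=0 -> substrate=0 bound=0 product=0
t=1: arr=0 -> substrate=0 bound=0 product=0
t=2: arr=0 -> substrate=0 bound=0 product=0
t=3: arr=0 -> substrate=0 bound=0 product=0
t=4: arr=2 -> substrate=0 bound=2 product=0
t=5: arr=0 -> substrate=0 bound=2 product=0
t=6: arr=0 -> substrate=0 bound=0 product=2
t=7: arr=1 -> substrate=0 bound=1 product=2
t=8: arr=0 -> substrate=0 bound=1 product=2
t=9: arr=3 -> substrate=0 bound=3 product=3
t=10: arr=0 -> substrate=0 bound=3 product=3

Answer: 0 0 0 0 2 2 0 1 1 3 3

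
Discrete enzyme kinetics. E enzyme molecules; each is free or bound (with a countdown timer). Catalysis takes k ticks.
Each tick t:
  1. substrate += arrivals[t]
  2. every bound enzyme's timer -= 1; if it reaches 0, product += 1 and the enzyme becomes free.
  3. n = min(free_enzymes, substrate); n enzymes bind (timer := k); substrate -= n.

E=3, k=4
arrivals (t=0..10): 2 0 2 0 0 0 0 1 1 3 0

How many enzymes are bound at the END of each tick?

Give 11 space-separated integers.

t=0: arr=2 -> substrate=0 bound=2 product=0
t=1: arr=0 -> substrate=0 bound=2 product=0
t=2: arr=2 -> substrate=1 bound=3 product=0
t=3: arr=0 -> substrate=1 bound=3 product=0
t=4: arr=0 -> substrate=0 bound=2 product=2
t=5: arr=0 -> substrate=0 bound=2 product=2
t=6: arr=0 -> substrate=0 bound=1 product=3
t=7: arr=1 -> substrate=0 bound=2 product=3
t=8: arr=1 -> substrate=0 bound=2 product=4
t=9: arr=3 -> substrate=2 bound=3 product=4
t=10: arr=0 -> substrate=2 bound=3 product=4

Answer: 2 2 3 3 2 2 1 2 2 3 3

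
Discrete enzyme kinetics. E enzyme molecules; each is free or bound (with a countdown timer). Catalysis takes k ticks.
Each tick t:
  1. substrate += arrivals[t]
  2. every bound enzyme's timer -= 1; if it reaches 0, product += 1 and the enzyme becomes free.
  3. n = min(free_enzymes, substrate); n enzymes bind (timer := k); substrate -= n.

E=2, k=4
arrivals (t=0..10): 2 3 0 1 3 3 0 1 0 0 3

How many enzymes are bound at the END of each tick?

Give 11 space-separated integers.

Answer: 2 2 2 2 2 2 2 2 2 2 2

Derivation:
t=0: arr=2 -> substrate=0 bound=2 product=0
t=1: arr=3 -> substrate=3 bound=2 product=0
t=2: arr=0 -> substrate=3 bound=2 product=0
t=3: arr=1 -> substrate=4 bound=2 product=0
t=4: arr=3 -> substrate=5 bound=2 product=2
t=5: arr=3 -> substrate=8 bound=2 product=2
t=6: arr=0 -> substrate=8 bound=2 product=2
t=7: arr=1 -> substrate=9 bound=2 product=2
t=8: arr=0 -> substrate=7 bound=2 product=4
t=9: arr=0 -> substrate=7 bound=2 product=4
t=10: arr=3 -> substrate=10 bound=2 product=4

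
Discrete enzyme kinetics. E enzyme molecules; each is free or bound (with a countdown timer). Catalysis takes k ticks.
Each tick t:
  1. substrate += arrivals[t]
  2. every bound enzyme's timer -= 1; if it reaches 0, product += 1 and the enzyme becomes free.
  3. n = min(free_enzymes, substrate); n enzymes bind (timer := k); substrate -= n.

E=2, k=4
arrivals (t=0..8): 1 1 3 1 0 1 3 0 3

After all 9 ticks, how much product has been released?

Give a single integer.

Answer: 3

Derivation:
t=0: arr=1 -> substrate=0 bound=1 product=0
t=1: arr=1 -> substrate=0 bound=2 product=0
t=2: arr=3 -> substrate=3 bound=2 product=0
t=3: arr=1 -> substrate=4 bound=2 product=0
t=4: arr=0 -> substrate=3 bound=2 product=1
t=5: arr=1 -> substrate=3 bound=2 product=2
t=6: arr=3 -> substrate=6 bound=2 product=2
t=7: arr=0 -> substrate=6 bound=2 product=2
t=8: arr=3 -> substrate=8 bound=2 product=3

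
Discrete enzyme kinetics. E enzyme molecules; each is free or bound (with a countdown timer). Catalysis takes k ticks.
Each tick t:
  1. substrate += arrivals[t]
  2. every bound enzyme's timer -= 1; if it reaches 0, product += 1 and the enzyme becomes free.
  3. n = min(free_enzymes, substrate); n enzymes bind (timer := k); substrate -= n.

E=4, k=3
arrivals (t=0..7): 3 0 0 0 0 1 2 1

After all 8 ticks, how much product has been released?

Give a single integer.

Answer: 3

Derivation:
t=0: arr=3 -> substrate=0 bound=3 product=0
t=1: arr=0 -> substrate=0 bound=3 product=0
t=2: arr=0 -> substrate=0 bound=3 product=0
t=3: arr=0 -> substrate=0 bound=0 product=3
t=4: arr=0 -> substrate=0 bound=0 product=3
t=5: arr=1 -> substrate=0 bound=1 product=3
t=6: arr=2 -> substrate=0 bound=3 product=3
t=7: arr=1 -> substrate=0 bound=4 product=3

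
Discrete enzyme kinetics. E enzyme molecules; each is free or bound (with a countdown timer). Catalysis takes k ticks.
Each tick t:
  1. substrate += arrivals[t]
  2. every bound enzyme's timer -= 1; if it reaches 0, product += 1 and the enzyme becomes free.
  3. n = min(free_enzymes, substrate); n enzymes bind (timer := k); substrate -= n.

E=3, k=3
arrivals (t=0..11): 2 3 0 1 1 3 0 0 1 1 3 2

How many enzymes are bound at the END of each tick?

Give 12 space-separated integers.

Answer: 2 3 3 3 3 3 3 3 3 3 3 3

Derivation:
t=0: arr=2 -> substrate=0 bound=2 product=0
t=1: arr=3 -> substrate=2 bound=3 product=0
t=2: arr=0 -> substrate=2 bound=3 product=0
t=3: arr=1 -> substrate=1 bound=3 product=2
t=4: arr=1 -> substrate=1 bound=3 product=3
t=5: arr=3 -> substrate=4 bound=3 product=3
t=6: arr=0 -> substrate=2 bound=3 product=5
t=7: arr=0 -> substrate=1 bound=3 product=6
t=8: arr=1 -> substrate=2 bound=3 product=6
t=9: arr=1 -> substrate=1 bound=3 product=8
t=10: arr=3 -> substrate=3 bound=3 product=9
t=11: arr=2 -> substrate=5 bound=3 product=9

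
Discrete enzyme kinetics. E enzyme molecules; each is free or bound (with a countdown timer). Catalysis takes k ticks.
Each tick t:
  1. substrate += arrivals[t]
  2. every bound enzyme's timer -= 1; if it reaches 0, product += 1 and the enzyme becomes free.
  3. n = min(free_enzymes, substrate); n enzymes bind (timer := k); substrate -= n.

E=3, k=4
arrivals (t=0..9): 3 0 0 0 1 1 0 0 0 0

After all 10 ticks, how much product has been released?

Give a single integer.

t=0: arr=3 -> substrate=0 bound=3 product=0
t=1: arr=0 -> substrate=0 bound=3 product=0
t=2: arr=0 -> substrate=0 bound=3 product=0
t=3: arr=0 -> substrate=0 bound=3 product=0
t=4: arr=1 -> substrate=0 bound=1 product=3
t=5: arr=1 -> substrate=0 bound=2 product=3
t=6: arr=0 -> substrate=0 bound=2 product=3
t=7: arr=0 -> substrate=0 bound=2 product=3
t=8: arr=0 -> substrate=0 bound=1 product=4
t=9: arr=0 -> substrate=0 bound=0 product=5

Answer: 5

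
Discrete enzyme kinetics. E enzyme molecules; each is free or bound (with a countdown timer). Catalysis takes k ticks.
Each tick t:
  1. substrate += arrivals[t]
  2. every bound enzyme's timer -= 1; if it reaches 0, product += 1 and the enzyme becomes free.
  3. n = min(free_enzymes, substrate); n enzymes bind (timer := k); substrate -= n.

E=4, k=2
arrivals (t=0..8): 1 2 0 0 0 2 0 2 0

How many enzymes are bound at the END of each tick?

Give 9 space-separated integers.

t=0: arr=1 -> substrate=0 bound=1 product=0
t=1: arr=2 -> substrate=0 bound=3 product=0
t=2: arr=0 -> substrate=0 bound=2 product=1
t=3: arr=0 -> substrate=0 bound=0 product=3
t=4: arr=0 -> substrate=0 bound=0 product=3
t=5: arr=2 -> substrate=0 bound=2 product=3
t=6: arr=0 -> substrate=0 bound=2 product=3
t=7: arr=2 -> substrate=0 bound=2 product=5
t=8: arr=0 -> substrate=0 bound=2 product=5

Answer: 1 3 2 0 0 2 2 2 2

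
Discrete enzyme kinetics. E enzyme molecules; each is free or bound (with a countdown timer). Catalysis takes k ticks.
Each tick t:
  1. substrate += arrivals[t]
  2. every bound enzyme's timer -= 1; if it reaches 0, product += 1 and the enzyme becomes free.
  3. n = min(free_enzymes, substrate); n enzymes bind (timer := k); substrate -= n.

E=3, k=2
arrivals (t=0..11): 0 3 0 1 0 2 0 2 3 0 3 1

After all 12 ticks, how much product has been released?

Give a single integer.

t=0: arr=0 -> substrate=0 bound=0 product=0
t=1: arr=3 -> substrate=0 bound=3 product=0
t=2: arr=0 -> substrate=0 bound=3 product=0
t=3: arr=1 -> substrate=0 bound=1 product=3
t=4: arr=0 -> substrate=0 bound=1 product=3
t=5: arr=2 -> substrate=0 bound=2 product=4
t=6: arr=0 -> substrate=0 bound=2 product=4
t=7: arr=2 -> substrate=0 bound=2 product=6
t=8: arr=3 -> substrate=2 bound=3 product=6
t=9: arr=0 -> substrate=0 bound=3 product=8
t=10: arr=3 -> substrate=2 bound=3 product=9
t=11: arr=1 -> substrate=1 bound=3 product=11

Answer: 11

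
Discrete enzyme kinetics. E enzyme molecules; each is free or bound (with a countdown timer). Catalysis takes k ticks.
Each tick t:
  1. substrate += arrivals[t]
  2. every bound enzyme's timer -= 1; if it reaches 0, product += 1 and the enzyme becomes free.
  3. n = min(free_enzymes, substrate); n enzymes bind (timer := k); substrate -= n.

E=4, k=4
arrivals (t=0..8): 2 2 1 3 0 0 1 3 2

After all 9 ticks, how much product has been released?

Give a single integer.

Answer: 6

Derivation:
t=0: arr=2 -> substrate=0 bound=2 product=0
t=1: arr=2 -> substrate=0 bound=4 product=0
t=2: arr=1 -> substrate=1 bound=4 product=0
t=3: arr=3 -> substrate=4 bound=4 product=0
t=4: arr=0 -> substrate=2 bound=4 product=2
t=5: arr=0 -> substrate=0 bound=4 product=4
t=6: arr=1 -> substrate=1 bound=4 product=4
t=7: arr=3 -> substrate=4 bound=4 product=4
t=8: arr=2 -> substrate=4 bound=4 product=6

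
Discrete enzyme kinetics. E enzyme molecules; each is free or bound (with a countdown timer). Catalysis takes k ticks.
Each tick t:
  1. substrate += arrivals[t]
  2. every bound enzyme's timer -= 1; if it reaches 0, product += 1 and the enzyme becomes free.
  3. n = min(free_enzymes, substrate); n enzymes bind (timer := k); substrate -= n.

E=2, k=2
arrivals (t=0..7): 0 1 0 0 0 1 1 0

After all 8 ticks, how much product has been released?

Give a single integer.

t=0: arr=0 -> substrate=0 bound=0 product=0
t=1: arr=1 -> substrate=0 bound=1 product=0
t=2: arr=0 -> substrate=0 bound=1 product=0
t=3: arr=0 -> substrate=0 bound=0 product=1
t=4: arr=0 -> substrate=0 bound=0 product=1
t=5: arr=1 -> substrate=0 bound=1 product=1
t=6: arr=1 -> substrate=0 bound=2 product=1
t=7: arr=0 -> substrate=0 bound=1 product=2

Answer: 2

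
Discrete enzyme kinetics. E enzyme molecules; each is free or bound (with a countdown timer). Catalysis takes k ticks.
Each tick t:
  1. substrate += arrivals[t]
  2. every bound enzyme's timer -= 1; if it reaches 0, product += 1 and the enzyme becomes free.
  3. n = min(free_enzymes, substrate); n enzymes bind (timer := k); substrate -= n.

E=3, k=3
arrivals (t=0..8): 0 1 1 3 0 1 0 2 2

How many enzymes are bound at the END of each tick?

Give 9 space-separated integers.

t=0: arr=0 -> substrate=0 bound=0 product=0
t=1: arr=1 -> substrate=0 bound=1 product=0
t=2: arr=1 -> substrate=0 bound=2 product=0
t=3: arr=3 -> substrate=2 bound=3 product=0
t=4: arr=0 -> substrate=1 bound=3 product=1
t=5: arr=1 -> substrate=1 bound=3 product=2
t=6: arr=0 -> substrate=0 bound=3 product=3
t=7: arr=2 -> substrate=1 bound=3 product=4
t=8: arr=2 -> substrate=2 bound=3 product=5

Answer: 0 1 2 3 3 3 3 3 3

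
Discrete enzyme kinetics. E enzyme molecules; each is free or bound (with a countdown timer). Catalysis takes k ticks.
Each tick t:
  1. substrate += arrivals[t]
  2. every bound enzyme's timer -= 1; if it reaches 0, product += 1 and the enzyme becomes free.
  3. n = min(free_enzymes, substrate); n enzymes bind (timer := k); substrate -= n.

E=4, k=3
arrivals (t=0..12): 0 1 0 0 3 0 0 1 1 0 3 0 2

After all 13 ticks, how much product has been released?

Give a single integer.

Answer: 6

Derivation:
t=0: arr=0 -> substrate=0 bound=0 product=0
t=1: arr=1 -> substrate=0 bound=1 product=0
t=2: arr=0 -> substrate=0 bound=1 product=0
t=3: arr=0 -> substrate=0 bound=1 product=0
t=4: arr=3 -> substrate=0 bound=3 product=1
t=5: arr=0 -> substrate=0 bound=3 product=1
t=6: arr=0 -> substrate=0 bound=3 product=1
t=7: arr=1 -> substrate=0 bound=1 product=4
t=8: arr=1 -> substrate=0 bound=2 product=4
t=9: arr=0 -> substrate=0 bound=2 product=4
t=10: arr=3 -> substrate=0 bound=4 product=5
t=11: arr=0 -> substrate=0 bound=3 product=6
t=12: arr=2 -> substrate=1 bound=4 product=6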